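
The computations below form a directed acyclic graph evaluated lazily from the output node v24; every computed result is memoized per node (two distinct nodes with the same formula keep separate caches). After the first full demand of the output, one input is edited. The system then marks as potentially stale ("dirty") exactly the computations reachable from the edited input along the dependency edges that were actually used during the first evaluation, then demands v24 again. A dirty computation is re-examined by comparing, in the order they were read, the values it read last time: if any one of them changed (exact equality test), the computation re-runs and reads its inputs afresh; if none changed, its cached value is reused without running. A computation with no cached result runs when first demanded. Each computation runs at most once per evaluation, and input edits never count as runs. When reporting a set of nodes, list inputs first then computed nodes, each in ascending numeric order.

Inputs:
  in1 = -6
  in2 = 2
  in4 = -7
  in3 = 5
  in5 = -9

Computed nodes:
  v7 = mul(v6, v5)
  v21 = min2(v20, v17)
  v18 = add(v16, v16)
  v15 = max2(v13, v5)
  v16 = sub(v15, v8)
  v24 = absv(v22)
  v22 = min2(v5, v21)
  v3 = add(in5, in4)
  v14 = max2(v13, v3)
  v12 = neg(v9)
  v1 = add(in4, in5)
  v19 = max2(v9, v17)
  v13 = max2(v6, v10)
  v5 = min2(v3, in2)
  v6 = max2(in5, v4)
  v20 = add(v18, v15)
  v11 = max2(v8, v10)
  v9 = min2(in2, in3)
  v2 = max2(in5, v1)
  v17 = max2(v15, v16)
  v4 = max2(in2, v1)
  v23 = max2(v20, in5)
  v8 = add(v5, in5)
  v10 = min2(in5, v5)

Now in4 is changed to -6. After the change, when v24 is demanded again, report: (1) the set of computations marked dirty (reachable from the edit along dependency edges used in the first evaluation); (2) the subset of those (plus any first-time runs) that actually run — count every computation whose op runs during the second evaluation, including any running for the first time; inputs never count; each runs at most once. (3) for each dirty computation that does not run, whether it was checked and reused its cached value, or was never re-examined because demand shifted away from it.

The edit dirties: v1, v3, v4, v5, v6, v8, v10, v13, v15, v16, v17, v18, v20, v21, v22, v24.
15 computations run: v1, v3, v4, v5, v8, v10, v13, v15, v16, v17, v18, v20, v21, v22, v24.
Cache hits after checking: v6.
Note where the cutoff bites: v6 is checked, finds nothing changed, and keeps its cache.

First demand of the output computes:
  v1 = add(-7, -9) = -16
  v3 = add(-9, -7) = -16
  v4 = max2(2, -16) = 2
  v5 = min2(-16, 2) = -16
  v6 = max2(-9, 2) = 2
  v8 = add(-16, -9) = -25
  v10 = min2(-9, -16) = -16
  v13 = max2(2, -16) = 2
  v15 = max2(2, -16) = 2
  v16 = sub(2, -25) = 27
  v17 = max2(2, 27) = 27
  v18 = add(27, 27) = 54
  v20 = add(54, 2) = 56
  v21 = min2(56, 27) = 27
  v22 = min2(-16, 27) = -16
  v24 = absv(-16) = 16

After the edit, cleaning proceeds:
  v1: a read changed (in4 -7->-6) — executes, giving -15.
  v3: a read changed (in4 -7->-6) — executes, giving -15.
  v4: a read changed (v1 -16->-15) — executes, giving 2 — identical to its old value.
  v5: a read changed (v3 -16->-15) — executes, giving -15.
  v6: dirty, but its reads are unchanged (in5 unchanged, v4 unchanged); cached 2 stands.
  v8: a read changed (v5 -16->-15) — executes, giving -24.
  v10: a read changed (v5 -16->-15) — executes, giving -15.
  v13: a read changed (v10 -16->-15) — executes, giving 2 — identical to its old value.
  v15: a read changed (v5 -16->-15) — executes, giving 2 — identical to its old value.
  v16: a read changed (v8 -25->-24) — executes, giving 26.
  v17: a read changed (v16 27->26) — executes, giving 26.
  v18: a read changed (v16 27->26; v16 27->26) — executes, giving 52.
  v20: a read changed (v18 54->52) — executes, giving 54.
  v21: a read changed (v20 56->54; v17 27->26) — executes, giving 26.
  v22: a read changed (v5 -16->-15; v21 27->26) — executes, giving -15.
  v24: a read changed (v22 -16->-15) — executes, giving 15.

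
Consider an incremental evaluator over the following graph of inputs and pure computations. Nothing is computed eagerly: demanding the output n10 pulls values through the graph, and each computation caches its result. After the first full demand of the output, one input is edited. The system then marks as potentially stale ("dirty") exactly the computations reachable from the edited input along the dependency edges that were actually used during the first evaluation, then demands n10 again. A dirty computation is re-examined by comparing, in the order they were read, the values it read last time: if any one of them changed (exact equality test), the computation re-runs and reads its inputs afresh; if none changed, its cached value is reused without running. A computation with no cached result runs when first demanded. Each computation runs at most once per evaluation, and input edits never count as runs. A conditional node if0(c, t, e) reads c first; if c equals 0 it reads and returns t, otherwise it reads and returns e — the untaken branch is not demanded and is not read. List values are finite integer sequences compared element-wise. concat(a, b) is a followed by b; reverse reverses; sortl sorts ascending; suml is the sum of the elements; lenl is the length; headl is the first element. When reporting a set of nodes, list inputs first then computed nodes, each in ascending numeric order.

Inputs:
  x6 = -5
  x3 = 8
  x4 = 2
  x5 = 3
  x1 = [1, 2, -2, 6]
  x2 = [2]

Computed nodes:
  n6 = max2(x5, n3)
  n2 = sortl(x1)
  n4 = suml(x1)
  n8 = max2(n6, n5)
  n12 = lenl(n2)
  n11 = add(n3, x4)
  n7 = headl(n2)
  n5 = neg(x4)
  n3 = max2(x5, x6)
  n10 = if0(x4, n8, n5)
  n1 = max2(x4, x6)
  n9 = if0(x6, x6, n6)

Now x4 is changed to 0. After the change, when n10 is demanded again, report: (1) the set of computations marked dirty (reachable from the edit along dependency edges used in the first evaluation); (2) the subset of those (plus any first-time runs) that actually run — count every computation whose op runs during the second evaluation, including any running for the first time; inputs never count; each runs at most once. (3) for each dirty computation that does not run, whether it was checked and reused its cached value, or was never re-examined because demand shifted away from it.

Dirty set: n5, n10.
Run set: n3, n5, n6, n8, n10 (5 run).
All dirty computations ended up running.
The important point: the flipped condition pulls in fresh nodes; n3, n6, n8 run for the first time.

Initial pass — values computed on the first demand:
  n5 = neg(2) = -2
  n10 = if0(x4=2 -> else branch n5) = -2

Second demand — change propagation:
  n3: newly demanded (no cache) — executes and yields 3.
  n5: re-runs because x4 2->0; new result 0.
  n6: newly demanded (no cache) — executes and yields 3.
  n8: newly demanded (no cache) — executes and yields 3.
  n10: re-runs because x4 2->0; n5 -2->0; new result 3.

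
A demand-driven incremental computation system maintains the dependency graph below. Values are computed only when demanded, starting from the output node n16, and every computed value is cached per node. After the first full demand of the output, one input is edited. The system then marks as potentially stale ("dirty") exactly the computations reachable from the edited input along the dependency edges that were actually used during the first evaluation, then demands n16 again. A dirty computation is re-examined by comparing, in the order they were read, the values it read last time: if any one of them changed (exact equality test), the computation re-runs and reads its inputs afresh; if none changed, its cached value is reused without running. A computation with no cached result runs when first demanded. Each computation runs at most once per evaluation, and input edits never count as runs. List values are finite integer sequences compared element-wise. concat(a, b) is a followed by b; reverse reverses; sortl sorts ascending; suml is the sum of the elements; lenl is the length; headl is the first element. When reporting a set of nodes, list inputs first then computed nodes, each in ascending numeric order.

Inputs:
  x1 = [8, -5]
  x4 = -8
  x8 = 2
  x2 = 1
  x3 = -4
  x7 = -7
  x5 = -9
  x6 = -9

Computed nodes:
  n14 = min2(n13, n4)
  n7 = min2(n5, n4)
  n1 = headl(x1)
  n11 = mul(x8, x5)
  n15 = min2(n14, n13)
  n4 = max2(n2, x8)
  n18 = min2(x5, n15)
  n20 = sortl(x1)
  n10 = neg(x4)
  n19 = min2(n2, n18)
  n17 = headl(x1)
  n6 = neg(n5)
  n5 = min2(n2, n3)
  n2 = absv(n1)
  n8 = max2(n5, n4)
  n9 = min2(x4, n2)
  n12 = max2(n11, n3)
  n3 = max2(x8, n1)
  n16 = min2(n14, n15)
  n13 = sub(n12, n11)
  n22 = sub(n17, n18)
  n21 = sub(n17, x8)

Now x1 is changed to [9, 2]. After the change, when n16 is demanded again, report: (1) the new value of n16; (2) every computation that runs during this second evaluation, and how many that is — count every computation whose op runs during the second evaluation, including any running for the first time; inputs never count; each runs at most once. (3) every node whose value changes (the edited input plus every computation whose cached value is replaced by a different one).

New value of n16: 9.
Computations that run: n1, n2, n3, n4, n12, n13, n14, n15, n16 — 9 in total.
Values that change: x1, n1, n2, n3, n4, n12, n13, n14, n15, n16.

First evaluation (everything demanded from the output):
  n1 = headl([8, -5]) = 8
  n2 = absv(8) = 8
  n3 = max2(2, 8) = 8
  n4 = max2(8, 2) = 8
  n11 = mul(2, -9) = -18
  n12 = max2(-18, 8) = 8
  n13 = sub(8, -18) = 26
  n14 = min2(26, 8) = 8
  n15 = min2(8, 26) = 8
  n16 = min2(8, 8) = 8

Propagation after the edit:
  n1: runs — x1 [8, -5]->[9, 2]; result 9.
  n2: runs — n1 8->9; result 9.
  n3: runs — n1 8->9; result 9.
  n4: runs — n2 8->9; result 9.
  n12: runs — n3 8->9; result 9.
  n13: runs — n12 8->9; result 27.
  n14: runs — n13 26->27; n4 8->9; result 9.
  n15: runs — n14 8->9; n13 26->27; result 9.
  n16: runs — n14 8->9; n15 8->9; result 9.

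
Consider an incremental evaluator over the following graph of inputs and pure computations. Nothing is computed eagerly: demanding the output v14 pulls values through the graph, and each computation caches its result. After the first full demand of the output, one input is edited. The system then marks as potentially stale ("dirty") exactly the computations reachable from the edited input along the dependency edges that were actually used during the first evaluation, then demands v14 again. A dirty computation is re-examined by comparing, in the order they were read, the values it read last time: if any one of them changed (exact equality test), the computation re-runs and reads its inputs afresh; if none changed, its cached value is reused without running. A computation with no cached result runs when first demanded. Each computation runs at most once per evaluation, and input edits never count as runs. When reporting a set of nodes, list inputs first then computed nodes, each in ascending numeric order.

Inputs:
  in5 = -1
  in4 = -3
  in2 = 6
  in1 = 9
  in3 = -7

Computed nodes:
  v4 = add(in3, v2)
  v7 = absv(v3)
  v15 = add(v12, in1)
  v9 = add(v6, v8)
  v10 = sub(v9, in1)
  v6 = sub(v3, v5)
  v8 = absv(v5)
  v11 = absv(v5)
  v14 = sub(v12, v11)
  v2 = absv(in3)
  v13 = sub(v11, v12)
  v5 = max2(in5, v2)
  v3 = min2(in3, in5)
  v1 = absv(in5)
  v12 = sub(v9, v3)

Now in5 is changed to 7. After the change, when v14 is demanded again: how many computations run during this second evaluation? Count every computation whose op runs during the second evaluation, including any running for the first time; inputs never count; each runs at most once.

Run set: v3, v5 (2 run).
The important point: at v6 every value read last time is unchanged, so the dirty flag clears without a run.

Initial pass — values computed on the first demand:
  v2 = absv(-7) = 7
  v3 = min2(-7, -1) = -7
  v5 = max2(-1, 7) = 7
  v6 = sub(-7, 7) = -14
  v8 = absv(7) = 7
  v9 = add(-14, 7) = -7
  v11 = absv(7) = 7
  v12 = sub(-7, -7) = 0
  v14 = sub(0, 7) = -7

Second demand — change propagation:
  v3: re-runs because in5 -1->7; new result -7 (unchanged).
  v5: re-runs because in5 -1->7; new result 7 (unchanged).
  v6: re-examined; everything it read last time is the same (v3 unchanged, v5 unchanged) — cache -14 kept, no run.
  v8: re-examined; everything it read last time is the same (v5 unchanged) — cache 7 kept, no run.
  v9: re-examined; everything it read last time is the same (v6 unchanged, v8 unchanged) — cache -7 kept, no run.
  v11: re-examined; everything it read last time is the same (v5 unchanged) — cache 7 kept, no run.
  v12: re-examined; everything it read last time is the same (v9 unchanged, v3 unchanged) — cache 0 kept, no run.
  v14: re-examined; everything it read last time is the same (v12 unchanged, v11 unchanged) — cache -7 kept, no run.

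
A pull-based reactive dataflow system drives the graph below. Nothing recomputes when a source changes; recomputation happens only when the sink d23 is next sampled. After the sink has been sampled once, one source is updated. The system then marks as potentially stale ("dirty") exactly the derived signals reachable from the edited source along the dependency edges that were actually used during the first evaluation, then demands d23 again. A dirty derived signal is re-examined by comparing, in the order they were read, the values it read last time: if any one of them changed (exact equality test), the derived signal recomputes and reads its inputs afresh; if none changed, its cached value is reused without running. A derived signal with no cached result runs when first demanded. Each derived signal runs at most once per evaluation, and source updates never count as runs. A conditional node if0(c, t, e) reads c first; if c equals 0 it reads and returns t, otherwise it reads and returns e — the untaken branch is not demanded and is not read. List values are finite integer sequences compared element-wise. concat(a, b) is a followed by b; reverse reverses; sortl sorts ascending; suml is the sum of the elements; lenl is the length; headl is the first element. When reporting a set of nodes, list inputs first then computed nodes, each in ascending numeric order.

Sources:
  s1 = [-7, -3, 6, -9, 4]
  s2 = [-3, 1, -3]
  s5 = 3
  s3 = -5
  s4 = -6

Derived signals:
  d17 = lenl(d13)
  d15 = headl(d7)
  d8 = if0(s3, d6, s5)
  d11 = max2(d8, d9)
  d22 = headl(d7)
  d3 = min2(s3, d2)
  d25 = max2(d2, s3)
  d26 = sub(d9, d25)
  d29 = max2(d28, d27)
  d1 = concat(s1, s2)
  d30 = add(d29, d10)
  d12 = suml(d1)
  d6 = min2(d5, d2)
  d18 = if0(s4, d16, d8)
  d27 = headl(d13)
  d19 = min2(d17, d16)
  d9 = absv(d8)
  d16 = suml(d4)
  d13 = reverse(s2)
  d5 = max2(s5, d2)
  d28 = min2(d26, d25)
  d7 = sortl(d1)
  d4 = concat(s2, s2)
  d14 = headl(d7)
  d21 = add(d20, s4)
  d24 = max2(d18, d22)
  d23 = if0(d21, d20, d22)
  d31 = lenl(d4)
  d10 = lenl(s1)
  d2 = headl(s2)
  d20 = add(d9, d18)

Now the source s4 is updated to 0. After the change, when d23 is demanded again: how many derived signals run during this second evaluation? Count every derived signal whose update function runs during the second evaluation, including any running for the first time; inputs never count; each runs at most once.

First evaluation (everything demanded from the output):
  d8 = if0(s3=-5 -> else branch s5) = 3
  d9 = absv(3) = 3
  d18 = if0(s4=-6 -> else branch d8) = 3
  d20 = add(3, 3) = 6
  d21 = add(6, -6) = 0
  d23 = if0(d21=0 -> then branch d20) = 6

Propagation after the edit:
  d1: demanded for the first time — runs, produces [-7, -3, 6, -9, 4, -3, 1, -3].
  d4: demanded for the first time — runs, produces [-3, 1, -3, -3, 1, -3].
  d7: demanded for the first time — runs, produces [-9, -7, -3, -3, -3, 1, 4, 6].
  d16: demanded for the first time — runs, produces -10.
  d18: runs — s4 -6->0; result -10.
  d20: runs — d18 3->-10; result -7.
  d21: runs — d20 6->-7; s4 -6->0; result -7.
  d22: demanded for the first time — runs, produces -9.
  d23: runs — d21 0->-7; d20 6->-7; result -9.

Key observation: a condition flipped, so demand reaches new nodes — d1, d4, d7, d16, d22 run for the first time.

Derived signals that run: d1, d4, d7, d16, d18, d20, d21, d22, d23 — 9 in total.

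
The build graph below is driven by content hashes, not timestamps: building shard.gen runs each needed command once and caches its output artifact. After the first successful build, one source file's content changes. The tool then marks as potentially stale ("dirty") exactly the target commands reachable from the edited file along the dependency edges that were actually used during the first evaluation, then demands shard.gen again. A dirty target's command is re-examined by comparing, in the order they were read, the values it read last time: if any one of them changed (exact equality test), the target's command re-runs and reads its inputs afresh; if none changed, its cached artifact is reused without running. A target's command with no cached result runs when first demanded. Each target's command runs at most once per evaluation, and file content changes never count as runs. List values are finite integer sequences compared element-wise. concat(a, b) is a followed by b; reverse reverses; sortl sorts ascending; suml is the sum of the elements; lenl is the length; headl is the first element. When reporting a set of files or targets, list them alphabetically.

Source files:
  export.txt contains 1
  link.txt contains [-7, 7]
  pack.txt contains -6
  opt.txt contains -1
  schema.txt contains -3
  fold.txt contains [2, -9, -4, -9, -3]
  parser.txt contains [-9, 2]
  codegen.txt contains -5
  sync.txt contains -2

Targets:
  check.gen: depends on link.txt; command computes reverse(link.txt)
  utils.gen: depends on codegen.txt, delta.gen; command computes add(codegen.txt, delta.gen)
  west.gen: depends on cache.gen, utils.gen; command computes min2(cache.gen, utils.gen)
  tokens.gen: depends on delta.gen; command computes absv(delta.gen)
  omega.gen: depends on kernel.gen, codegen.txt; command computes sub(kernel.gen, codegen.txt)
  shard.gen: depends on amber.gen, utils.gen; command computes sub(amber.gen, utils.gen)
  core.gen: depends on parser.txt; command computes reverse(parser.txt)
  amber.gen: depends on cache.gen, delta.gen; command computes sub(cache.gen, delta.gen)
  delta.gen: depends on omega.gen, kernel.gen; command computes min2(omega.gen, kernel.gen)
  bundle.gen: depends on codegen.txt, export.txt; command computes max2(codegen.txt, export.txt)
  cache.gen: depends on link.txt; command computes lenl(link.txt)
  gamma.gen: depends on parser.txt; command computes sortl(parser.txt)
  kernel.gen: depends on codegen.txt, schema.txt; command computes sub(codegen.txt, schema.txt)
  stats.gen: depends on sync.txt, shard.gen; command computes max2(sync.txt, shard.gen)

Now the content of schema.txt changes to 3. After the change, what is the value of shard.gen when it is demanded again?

shard.gen now evaluates to 23.

Initial pass — values computed on the first demand:
  cache.gen = lenl([-7, 7]) = 2
  kernel.gen = sub(-5, -3) = -2
  omega.gen = sub(-2, -5) = 3
  delta.gen = min2(3, -2) = -2
  amber.gen = sub(2, -2) = 4
  utils.gen = add(-5, -2) = -7
  shard.gen = sub(4, -7) = 11

Second demand — change propagation:
  kernel.gen: re-runs because schema.txt -3->3; new result -8.
  omega.gen: re-runs because kernel.gen -2->-8; new result -3.
  delta.gen: re-runs because omega.gen 3->-3; kernel.gen -2->-8; new result -8.
  amber.gen: re-runs because delta.gen -2->-8; new result 10.
  utils.gen: re-runs because delta.gen -2->-8; new result -13.
  shard.gen: re-runs because amber.gen 4->10; utils.gen -7->-13; new result 23.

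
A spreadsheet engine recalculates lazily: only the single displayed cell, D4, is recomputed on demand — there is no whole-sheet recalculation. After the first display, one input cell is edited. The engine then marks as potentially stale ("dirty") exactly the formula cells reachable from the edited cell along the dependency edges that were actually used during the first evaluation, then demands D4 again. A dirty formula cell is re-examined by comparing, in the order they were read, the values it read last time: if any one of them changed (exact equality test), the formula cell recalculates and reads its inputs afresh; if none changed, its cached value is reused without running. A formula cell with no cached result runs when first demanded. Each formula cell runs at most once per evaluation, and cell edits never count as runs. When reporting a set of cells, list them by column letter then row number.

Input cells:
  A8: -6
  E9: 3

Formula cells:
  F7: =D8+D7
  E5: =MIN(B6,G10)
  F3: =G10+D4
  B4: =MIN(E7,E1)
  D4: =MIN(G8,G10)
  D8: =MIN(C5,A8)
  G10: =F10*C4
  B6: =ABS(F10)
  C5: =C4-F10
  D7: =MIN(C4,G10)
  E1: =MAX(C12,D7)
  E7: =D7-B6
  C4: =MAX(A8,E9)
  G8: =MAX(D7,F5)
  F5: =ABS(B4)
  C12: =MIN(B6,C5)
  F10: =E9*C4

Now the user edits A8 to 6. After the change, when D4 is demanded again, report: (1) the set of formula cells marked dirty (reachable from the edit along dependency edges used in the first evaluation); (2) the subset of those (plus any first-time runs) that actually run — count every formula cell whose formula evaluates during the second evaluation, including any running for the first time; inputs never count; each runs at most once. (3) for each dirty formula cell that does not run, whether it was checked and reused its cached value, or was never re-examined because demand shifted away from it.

Marked dirty: B4, B6, C4, C5, C12, D4, D7, E1, E7, F5, F10, G8, G10.
Formula cells that run: B4, B6, C4, C5, C12, D4, D7, E1, E7, F5, F10, G8, G10 — 13 in total.
Every dirty formula cell ran.

First evaluation (everything demanded from the output):
  C4 = MAX(-6, 3) = 3
  F10 = 3 * 3 = 9
  B6 = ABS(9) = 9
  C5 = 3 - 9 = -6
  C12 = MIN(9, -6) = -6
  G10 = 9 * 3 = 27
  D7 = MIN(3, 27) = 3
  E1 = MAX(-6, 3) = 3
  E7 = 3 - 9 = -6
  B4 = MIN(-6, 3) = -6
  F5 = ABS(-6) = 6
  G8 = MAX(3, 6) = 6
  D4 = MIN(6, 27) = 6

Propagation after the edit:
  C4: runs — A8 -6->6; result 6.
  F10: runs — C4 3->6; result 18.
  B6: runs — F10 9->18; result 18.
  C5: runs — C4 3->6; F10 9->18; result -12.
  C12: runs — B6 9->18; C5 -6->-12; result -12.
  G10: runs — F10 9->18; C4 3->6; result 108.
  D7: runs — C4 3->6; G10 27->108; result 6.
  E1: runs — C12 -6->-12; D7 3->6; result 6.
  E7: runs — D7 3->6; B6 9->18; result -12.
  B4: runs — E7 -6->-12; E1 3->6; result -12.
  F5: runs — B4 -6->-12; result 12.
  G8: runs — D7 3->6; F5 6->12; result 12.
  D4: runs — G8 6->12; G10 27->108; result 12.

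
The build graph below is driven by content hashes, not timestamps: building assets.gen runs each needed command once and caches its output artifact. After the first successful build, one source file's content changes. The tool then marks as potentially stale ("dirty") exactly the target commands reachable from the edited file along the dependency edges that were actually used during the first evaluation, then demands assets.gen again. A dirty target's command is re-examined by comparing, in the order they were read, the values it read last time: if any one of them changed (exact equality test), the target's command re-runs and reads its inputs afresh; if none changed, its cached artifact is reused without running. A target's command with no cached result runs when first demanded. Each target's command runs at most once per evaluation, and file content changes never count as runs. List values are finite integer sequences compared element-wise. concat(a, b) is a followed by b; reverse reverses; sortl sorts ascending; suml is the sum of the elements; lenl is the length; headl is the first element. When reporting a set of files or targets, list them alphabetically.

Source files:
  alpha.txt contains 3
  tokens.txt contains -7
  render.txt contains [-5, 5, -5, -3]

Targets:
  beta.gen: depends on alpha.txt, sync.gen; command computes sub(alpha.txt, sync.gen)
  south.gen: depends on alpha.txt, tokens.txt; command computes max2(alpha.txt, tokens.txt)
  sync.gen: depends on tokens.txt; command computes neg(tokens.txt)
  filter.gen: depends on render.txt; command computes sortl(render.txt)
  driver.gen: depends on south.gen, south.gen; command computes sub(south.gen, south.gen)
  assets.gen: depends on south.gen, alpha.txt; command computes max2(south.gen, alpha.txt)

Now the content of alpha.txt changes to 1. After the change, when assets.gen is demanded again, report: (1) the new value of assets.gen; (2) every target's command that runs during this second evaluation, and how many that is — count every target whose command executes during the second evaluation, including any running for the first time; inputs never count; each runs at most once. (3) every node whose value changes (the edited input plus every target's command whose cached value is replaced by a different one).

Initial pass — values computed on the first demand:
  south.gen = max2(3, -7) = 3
  assets.gen = max2(3, 3) = 3

Second demand — change propagation:
  south.gen: re-runs because alpha.txt 3->1; new result 1.
  assets.gen: re-runs because south.gen 3->1; alpha.txt 3->1; new result 1.

assets.gen now evaluates to 1.
Run set: assets.gen, south.gen (2 run).
Changed values: alpha.txt, assets.gen, south.gen.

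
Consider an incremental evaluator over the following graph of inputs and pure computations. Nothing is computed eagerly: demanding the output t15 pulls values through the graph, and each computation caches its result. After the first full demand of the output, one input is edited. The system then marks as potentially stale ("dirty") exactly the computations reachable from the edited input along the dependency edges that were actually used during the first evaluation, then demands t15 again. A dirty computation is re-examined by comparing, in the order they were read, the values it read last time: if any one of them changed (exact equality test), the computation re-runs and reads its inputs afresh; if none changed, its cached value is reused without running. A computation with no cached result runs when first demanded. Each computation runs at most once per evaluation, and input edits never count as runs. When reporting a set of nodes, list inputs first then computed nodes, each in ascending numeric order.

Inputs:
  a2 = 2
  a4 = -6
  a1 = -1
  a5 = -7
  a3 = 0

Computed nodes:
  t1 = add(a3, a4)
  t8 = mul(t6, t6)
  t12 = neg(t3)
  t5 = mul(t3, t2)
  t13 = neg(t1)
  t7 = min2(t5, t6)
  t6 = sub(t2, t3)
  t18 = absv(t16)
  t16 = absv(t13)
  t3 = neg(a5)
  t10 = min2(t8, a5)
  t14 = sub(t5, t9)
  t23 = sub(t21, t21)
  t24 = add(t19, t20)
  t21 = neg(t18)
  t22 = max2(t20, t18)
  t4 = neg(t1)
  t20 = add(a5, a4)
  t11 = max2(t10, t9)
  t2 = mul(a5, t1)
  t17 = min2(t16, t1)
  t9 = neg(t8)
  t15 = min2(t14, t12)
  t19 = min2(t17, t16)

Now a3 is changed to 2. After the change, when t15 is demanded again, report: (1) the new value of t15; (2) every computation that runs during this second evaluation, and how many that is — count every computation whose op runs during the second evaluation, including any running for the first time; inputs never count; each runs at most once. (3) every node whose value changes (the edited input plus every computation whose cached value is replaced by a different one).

t15 now evaluates to -7.
Run set: t1, t2, t5, t6, t8, t9, t14, t15 (8 run).
Changed values: a3, t1, t2, t5, t6, t8, t9, t14.

Initial pass — values computed on the first demand:
  t1 = add(0, -6) = -6
  t2 = mul(-7, -6) = 42
  t3 = neg(-7) = 7
  t5 = mul(7, 42) = 294
  t6 = sub(42, 7) = 35
  t8 = mul(35, 35) = 1225
  t9 = neg(1225) = -1225
  t12 = neg(7) = -7
  t14 = sub(294, -1225) = 1519
  t15 = min2(1519, -7) = -7

Second demand — change propagation:
  t1: re-runs because a3 0->2; new result -4.
  t2: re-runs because t1 -6->-4; new result 28.
  t5: re-runs because t2 42->28; new result 196.
  t6: re-runs because t2 42->28; new result 21.
  t8: re-runs because t6 35->21; t6 35->21; new result 441.
  t9: re-runs because t8 1225->441; new result -441.
  t14: re-runs because t5 294->196; t9 -1225->-441; new result 637.
  t15: re-runs because t14 1519->637; new result -7 (unchanged).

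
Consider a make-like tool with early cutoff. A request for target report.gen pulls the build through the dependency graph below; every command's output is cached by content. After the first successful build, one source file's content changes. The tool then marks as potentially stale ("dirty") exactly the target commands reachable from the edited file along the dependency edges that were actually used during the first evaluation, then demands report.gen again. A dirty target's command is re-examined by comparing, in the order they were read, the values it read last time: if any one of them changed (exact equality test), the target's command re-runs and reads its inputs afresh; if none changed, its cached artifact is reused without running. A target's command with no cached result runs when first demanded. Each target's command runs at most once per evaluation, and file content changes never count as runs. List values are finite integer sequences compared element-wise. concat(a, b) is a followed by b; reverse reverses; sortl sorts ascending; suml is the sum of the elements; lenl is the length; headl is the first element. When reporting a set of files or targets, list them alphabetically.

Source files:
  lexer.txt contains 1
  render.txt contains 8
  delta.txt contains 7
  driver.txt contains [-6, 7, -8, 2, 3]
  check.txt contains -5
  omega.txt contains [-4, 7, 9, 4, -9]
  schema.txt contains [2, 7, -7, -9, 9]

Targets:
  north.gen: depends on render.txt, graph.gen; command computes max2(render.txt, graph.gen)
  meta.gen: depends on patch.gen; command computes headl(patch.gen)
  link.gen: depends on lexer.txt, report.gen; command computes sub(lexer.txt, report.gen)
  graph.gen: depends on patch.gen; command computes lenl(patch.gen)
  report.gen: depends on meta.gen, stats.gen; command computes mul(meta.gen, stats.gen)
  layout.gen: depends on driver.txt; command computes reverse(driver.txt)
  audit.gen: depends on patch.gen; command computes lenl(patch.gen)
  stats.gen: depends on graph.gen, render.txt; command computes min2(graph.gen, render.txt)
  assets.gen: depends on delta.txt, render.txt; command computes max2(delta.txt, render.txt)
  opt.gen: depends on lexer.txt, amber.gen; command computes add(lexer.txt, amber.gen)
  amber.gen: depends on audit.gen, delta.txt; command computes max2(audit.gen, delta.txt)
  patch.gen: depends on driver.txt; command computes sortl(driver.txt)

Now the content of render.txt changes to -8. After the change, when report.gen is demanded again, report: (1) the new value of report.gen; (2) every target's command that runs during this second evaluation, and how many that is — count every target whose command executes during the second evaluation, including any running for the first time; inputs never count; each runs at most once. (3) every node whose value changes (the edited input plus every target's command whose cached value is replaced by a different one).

Demanding report.gen again yields 64.
2 target commands run: report.gen, stats.gen.
The nodes whose values change: render.txt, report.gen, stats.gen.

First demand of the output computes:
  patch.gen = sortl([-6, 7, -8, 2, 3]) = [-8, -6, 2, 3, 7]
  graph.gen = lenl([-8, -6, 2, 3, 7]) = 5
  meta.gen = headl([-8, -6, 2, 3, 7]) = -8
  stats.gen = min2(5, 8) = 5
  report.gen = mul(-8, 5) = -40

After the edit, cleaning proceeds:
  stats.gen: a read changed (render.txt 8->-8) — executes, giving -8.
  report.gen: a read changed (stats.gen 5->-8) — executes, giving 64.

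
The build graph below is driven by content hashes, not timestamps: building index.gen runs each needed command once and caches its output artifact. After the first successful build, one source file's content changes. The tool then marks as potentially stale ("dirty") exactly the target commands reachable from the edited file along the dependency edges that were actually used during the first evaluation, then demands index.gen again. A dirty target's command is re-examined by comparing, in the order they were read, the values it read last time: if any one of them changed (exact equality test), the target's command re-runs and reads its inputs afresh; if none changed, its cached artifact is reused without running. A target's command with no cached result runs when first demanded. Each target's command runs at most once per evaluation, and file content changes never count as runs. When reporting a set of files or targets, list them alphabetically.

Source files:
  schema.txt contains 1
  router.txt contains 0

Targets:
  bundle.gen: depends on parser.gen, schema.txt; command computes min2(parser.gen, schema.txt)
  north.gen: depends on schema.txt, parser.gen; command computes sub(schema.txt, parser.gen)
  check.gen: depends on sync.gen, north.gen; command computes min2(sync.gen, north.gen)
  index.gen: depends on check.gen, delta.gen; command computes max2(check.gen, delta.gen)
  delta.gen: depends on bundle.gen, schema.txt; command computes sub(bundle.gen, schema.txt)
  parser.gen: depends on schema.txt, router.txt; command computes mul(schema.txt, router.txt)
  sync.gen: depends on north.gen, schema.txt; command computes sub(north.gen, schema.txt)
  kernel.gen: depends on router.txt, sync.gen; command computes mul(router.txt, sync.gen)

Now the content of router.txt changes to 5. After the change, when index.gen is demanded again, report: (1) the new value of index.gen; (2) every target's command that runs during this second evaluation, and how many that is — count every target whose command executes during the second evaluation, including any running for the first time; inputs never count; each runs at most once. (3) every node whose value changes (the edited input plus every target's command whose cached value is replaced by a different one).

Initial pass — values computed on the first demand:
  parser.gen = mul(1, 0) = 0
  bundle.gen = min2(0, 1) = 0
  delta.gen = sub(0, 1) = -1
  north.gen = sub(1, 0) = 1
  sync.gen = sub(1, 1) = 0
  check.gen = min2(0, 1) = 0
  index.gen = max2(0, -1) = 0

Second demand — change propagation:
  parser.gen: re-runs because router.txt 0->5; new result 5.
  bundle.gen: re-runs because parser.gen 0->5; new result 1.
  delta.gen: re-runs because bundle.gen 0->1; new result 0.
  north.gen: re-runs because parser.gen 0->5; new result -4.
  sync.gen: re-runs because north.gen 1->-4; new result -5.
  check.gen: re-runs because sync.gen 0->-5; north.gen 1->-4; new result -5.
  index.gen: re-runs because check.gen 0->-5; delta.gen -1->0; new result 0 (unchanged).

index.gen now evaluates to 0.
Run set: bundle.gen, check.gen, delta.gen, index.gen, north.gen, parser.gen, sync.gen (7 run).
Changed values: bundle.gen, check.gen, delta.gen, north.gen, parser.gen, router.txt, sync.gen.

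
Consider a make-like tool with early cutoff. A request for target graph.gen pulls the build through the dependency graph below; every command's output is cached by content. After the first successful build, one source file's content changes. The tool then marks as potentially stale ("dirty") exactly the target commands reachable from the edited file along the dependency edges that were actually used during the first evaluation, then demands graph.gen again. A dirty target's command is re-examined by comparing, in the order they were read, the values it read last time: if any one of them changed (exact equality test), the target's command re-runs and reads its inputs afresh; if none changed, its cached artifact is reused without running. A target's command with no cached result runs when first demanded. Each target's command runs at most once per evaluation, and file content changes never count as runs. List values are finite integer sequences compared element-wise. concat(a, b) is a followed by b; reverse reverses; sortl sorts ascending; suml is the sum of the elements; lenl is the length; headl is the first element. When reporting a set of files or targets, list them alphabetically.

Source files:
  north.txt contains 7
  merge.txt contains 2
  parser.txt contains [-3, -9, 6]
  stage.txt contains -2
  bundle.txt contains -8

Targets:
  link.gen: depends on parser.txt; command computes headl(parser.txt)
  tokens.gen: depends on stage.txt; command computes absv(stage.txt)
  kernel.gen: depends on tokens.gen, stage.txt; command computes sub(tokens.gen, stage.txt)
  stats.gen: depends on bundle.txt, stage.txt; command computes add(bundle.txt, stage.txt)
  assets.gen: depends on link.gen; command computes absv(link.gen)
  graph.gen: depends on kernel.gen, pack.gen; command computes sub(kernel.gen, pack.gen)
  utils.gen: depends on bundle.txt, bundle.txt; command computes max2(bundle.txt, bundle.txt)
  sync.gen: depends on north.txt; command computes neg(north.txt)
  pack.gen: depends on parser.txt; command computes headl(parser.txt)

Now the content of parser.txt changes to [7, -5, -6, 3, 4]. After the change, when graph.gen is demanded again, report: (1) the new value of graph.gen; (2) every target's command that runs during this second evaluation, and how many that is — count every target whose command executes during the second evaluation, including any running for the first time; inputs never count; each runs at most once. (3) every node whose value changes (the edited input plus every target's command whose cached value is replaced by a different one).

Demanding graph.gen again yields -3.
2 target commands run: graph.gen, pack.gen.
The nodes whose values change: graph.gen, pack.gen, parser.txt.

First demand of the output computes:
  pack.gen = headl([-3, -9, 6]) = -3
  tokens.gen = absv(-2) = 2
  kernel.gen = sub(2, -2) = 4
  graph.gen = sub(4, -3) = 7

After the edit, cleaning proceeds:
  pack.gen: a read changed (parser.txt [-3, -9, 6]->[7, -5, -6, 3, 4]) — executes, giving 7.
  graph.gen: a read changed (pack.gen -3->7) — executes, giving -3.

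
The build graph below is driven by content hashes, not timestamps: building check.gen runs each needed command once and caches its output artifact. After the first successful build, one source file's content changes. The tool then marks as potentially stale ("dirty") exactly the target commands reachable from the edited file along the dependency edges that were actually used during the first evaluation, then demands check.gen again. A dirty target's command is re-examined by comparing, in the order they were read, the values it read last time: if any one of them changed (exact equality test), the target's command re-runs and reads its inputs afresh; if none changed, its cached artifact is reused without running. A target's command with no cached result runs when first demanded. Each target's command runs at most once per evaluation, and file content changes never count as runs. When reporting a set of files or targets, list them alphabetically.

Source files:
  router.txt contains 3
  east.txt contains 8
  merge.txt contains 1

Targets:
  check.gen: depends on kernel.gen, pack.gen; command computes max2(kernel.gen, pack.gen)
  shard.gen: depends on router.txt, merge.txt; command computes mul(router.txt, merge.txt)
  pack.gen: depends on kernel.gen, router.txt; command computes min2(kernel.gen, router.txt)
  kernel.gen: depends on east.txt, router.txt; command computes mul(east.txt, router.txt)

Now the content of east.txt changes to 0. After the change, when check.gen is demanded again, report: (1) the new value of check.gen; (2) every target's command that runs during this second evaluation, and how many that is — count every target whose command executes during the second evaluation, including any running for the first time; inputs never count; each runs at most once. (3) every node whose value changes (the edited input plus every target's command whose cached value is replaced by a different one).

Initial pass — values computed on the first demand:
  kernel.gen = mul(8, 3) = 24
  pack.gen = min2(24, 3) = 3
  check.gen = max2(24, 3) = 24

Second demand — change propagation:
  kernel.gen: re-runs because east.txt 8->0; new result 0.
  pack.gen: re-runs because kernel.gen 24->0; new result 0.
  check.gen: re-runs because kernel.gen 24->0; pack.gen 3->0; new result 0.

check.gen now evaluates to 0.
Run set: check.gen, kernel.gen, pack.gen (3 run).
Changed values: check.gen, east.txt, kernel.gen, pack.gen.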